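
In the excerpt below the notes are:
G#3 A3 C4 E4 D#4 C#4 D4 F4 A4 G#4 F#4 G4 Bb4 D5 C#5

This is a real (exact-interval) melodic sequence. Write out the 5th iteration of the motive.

Taking 5-note groups, the heads are G#3, C#4, F#4: the pattern moves up a 4th.
Continuing the starts: B4 → E5.
So cell 5 is E5 F5 Ab5 C6 B5.

E5 F5 Ab5 C6 B5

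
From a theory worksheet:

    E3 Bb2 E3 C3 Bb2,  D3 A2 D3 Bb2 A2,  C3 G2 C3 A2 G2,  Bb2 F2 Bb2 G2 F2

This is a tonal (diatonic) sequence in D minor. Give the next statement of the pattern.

A2 E2 A2 F2 E2

With a 5-note motive the entries are E3, D3, C3, Bb2, each down a 2nd from the previous.
So cell 5 is A2 E2 A2 F2 E2.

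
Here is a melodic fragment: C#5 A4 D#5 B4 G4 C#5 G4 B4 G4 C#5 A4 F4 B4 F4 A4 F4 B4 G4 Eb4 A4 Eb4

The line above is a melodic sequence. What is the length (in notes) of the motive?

There are 21 notes; a 7-note unit gives 3 cells:
C#5 A4 D#5 B4 G4 C#5 G4 | B4 G4 C#5 A4 F4 B4 F4 | A4 F4 B4 G4 Eb4 A4 Eb4
Each cell is the previous one down a 2nd — so the unit is 7 notes.

7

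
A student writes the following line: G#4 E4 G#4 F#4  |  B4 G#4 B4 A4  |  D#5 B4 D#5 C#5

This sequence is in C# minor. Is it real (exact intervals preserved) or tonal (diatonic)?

Every note is diatonic to C# minor.
Cell 1 has -4 semitones from note 1 to 2, but cell 2 has -3 — the interval quality changes while the contour stays the same, which is the hallmark of a tonal sequence.

tonal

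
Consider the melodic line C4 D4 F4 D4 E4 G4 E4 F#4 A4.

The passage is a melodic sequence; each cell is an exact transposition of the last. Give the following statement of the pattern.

F#4 G#4 B4

Taking 3-note groups, the heads are C4, D4, E4: the pattern moves up a 2nd.
Statement 4 starts on F#4 and keeps the same exact contour: F#4 G#4 B4.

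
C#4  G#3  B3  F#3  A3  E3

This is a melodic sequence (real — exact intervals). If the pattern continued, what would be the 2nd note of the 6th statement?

Bb2

Grouping in 2s, the 2nd note of each cell is G#3, F#3, E3.
Carrying that down a 2nd forward: D3 → C3 → Bb2.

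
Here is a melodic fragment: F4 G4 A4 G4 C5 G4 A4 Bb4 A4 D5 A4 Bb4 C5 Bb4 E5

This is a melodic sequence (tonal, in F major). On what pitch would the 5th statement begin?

C5

Unit = 5 notes; the statements start on F4, G4, A4, moving up a 2nd each time.
Extending the heads up a 2nd: Bb4 → C5.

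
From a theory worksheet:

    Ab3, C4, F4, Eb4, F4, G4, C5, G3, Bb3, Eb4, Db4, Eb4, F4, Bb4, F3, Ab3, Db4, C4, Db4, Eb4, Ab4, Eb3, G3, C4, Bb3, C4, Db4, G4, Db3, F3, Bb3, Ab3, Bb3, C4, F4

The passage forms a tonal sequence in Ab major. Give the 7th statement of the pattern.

Taking 7-note groups, the heads are Ab3, G3, F3, Eb3, Db3: the pattern moves down a 2nd.
Carrying on: C3 → Bb2.
From Bb2 the diatonic shape gives Bb2 Db3 G3 F3 G3 Ab3 Db4.

Bb2 Db3 G3 F3 G3 Ab3 Db4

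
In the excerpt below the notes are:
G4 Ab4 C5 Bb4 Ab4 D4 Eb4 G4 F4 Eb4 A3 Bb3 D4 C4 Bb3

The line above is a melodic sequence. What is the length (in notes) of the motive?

15 notes total. Splitting into 3 groups of 5:
G4 Ab4 C5 Bb4 Ab4 | D4 Eb4 G4 F4 Eb4 | A3 Bb3 D4 C4 Bb3
Each cell is the previous one down a 4th — so the unit is 5 notes.

5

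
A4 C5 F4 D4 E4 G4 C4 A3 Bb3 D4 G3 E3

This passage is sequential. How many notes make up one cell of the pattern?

There are 12 notes; a 4-note unit gives 3 cells:
A4 C5 F4 D4 | E4 G4 C4 A3 | Bb3 D4 G3 E3
Every group is a transposition down a 4th of the one before; no shorter unit works.

4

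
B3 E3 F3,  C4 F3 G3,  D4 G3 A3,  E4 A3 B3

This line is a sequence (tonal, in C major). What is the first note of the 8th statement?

Taking 3-note groups, the heads are B3, C4, D4, E4: the pattern moves up a 2nd.
Continuing: F4 → G4 → A4 → B4. Statement 8 starts on B4.

B4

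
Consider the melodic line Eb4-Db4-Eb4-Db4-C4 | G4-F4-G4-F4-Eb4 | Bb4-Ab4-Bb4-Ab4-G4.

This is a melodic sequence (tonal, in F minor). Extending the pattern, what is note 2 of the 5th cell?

Eb5

With 5-note cells, note 2 of each statement runs Db4, F4, Ab4.
Carrying that up a 3rd forward: C5 → Eb5.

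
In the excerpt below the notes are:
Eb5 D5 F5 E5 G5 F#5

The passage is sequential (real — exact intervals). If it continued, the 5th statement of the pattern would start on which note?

Taking 2-note groups, the heads are Eb5, F5, G5: the pattern moves up a 2nd.
Continuing: A5 → B5. Statement 5 starts on B5.

B5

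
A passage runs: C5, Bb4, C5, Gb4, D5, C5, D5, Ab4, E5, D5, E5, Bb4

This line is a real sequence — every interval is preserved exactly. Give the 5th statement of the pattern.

Taking 4-note groups, the heads are C5, D5, E5: the pattern moves up a 2nd.
Carrying on: F#5 → G#5.
So cell 5 is G#5 F#5 G#5 D5.

G#5 F#5 G#5 D5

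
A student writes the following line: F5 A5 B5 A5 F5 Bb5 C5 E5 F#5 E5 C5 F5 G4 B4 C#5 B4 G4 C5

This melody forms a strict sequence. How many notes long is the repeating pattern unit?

There are 18 notes; a 6-note unit gives 3 cells:
F5 A5 B5 A5 F5 Bb5 | C5 E5 F#5 E5 C5 F5 | G4 B4 C#5 B4 G4 C5
Every group is a transposition down a 4th of the one before; no shorter unit works.

6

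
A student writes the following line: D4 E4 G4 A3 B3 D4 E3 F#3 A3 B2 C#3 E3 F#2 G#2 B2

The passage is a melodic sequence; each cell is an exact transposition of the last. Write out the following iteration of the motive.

The 3-note cells begin on D4, A3, E3, B2, F#2 — each down a 4th from the last.
Statement 6 starts on C#2 and keeps the same exact contour: C#2 D#2 F#2.

C#2 D#2 F#2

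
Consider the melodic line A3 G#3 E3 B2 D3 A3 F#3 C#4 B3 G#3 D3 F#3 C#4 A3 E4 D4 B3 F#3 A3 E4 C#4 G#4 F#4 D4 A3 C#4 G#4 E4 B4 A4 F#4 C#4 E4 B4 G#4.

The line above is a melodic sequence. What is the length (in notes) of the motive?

7

There are 35 notes; a 7-note unit gives 5 cells:
A3 G#3 E3 B2 D3 A3 F#3 | C#4 B3 G#3 D3 F#3 C#4 A3 | E4 D4 B3 F#3 A3 E4 C#4 | G#4 F#4 D4 A3 C#4 G#4 E4 | B4 A4 F#4 C#4 E4 B4 G#4
That's a consistent up a 3rd shift per cell, and no other grouping gives one.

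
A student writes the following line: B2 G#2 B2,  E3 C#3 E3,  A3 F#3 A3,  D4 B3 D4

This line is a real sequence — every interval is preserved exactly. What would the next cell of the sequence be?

The 3-note cells begin on B2, E3, A3, D4 — each up a 4th from the last.
So cell 5 is G4 E4 G4.

G4 E4 G4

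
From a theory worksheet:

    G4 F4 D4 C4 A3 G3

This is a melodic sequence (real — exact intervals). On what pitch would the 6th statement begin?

F#2

Taking 2-note groups, the heads are G4, D4, A3: the pattern moves down a 4th.
Extending the heads down a 4th: E3 → B2 → F#2.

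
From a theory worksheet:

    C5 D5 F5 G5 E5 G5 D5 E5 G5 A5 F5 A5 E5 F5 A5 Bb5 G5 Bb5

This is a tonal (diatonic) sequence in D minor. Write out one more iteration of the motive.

F5 G5 Bb5 C6 A5 C6

The 6-note cells begin on C5, D5, E5 — each up a 2nd from the last.
Statement 4 starts on F5 and keeps the same diatonic contour: F5 G5 Bb5 C6 A5 C6.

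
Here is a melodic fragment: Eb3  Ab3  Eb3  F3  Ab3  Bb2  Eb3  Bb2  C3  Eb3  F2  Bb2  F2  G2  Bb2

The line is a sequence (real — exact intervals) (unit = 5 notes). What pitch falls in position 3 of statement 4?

C2

With 5-note cells, note 3 of each statement runs Eb3, Bb2, F2.
One more down a 4th gives C2.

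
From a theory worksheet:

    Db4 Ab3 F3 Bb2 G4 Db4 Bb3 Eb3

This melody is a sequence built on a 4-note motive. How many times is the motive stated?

8 notes in groups of 4 gives 8/4 = 2 statements.
Starts: Db4, G4 — each up a 4th.

2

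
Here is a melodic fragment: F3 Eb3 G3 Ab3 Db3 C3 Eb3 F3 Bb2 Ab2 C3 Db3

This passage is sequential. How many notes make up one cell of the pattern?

There are 12 notes; a 4-note unit gives 3 cells:
F3 Eb3 G3 Ab3 | Db3 C3 Eb3 F3 | Bb2 Ab2 C3 Db3
Each cell is the previous one down a 3rd — so the unit is 4 notes.

4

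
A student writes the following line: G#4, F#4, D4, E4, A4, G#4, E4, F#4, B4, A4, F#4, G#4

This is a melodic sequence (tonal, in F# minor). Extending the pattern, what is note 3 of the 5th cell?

With 4-note cells, note 3 of each statement runs D4, E4, F#4.
Carrying that up a 2nd forward: G#4 → A4.

A4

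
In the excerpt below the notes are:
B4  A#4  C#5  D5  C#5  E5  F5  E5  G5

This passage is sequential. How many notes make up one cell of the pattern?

3

9 notes total. Splitting into 3 groups of 3:
B4 A#4 C#5 | D5 C#5 E5 | F5 E5 G5
Each cell is the previous one up a 3rd — so the unit is 3 notes.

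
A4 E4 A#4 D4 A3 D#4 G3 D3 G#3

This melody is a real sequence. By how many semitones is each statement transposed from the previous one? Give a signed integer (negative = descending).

With a 3-note motive the entries are A4, D4, G3, each down a 5th from the previous.
A4→D4 is 62 − 69 = -7 semitones.

-7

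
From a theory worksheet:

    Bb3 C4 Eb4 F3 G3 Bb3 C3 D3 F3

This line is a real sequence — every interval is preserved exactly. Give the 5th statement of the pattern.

Unit = 3 notes; the statements start on Bb3, F3, C3, moving down a 4th each time.
Extending down a 4th: G2 → D2.
From D2 the exact shape gives D2 E2 G2.

D2 E2 G2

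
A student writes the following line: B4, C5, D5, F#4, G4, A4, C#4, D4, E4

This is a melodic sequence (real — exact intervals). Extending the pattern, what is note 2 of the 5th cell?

E3

Grouping in 3s, the 2nd note of each cell is C5, G4, D4.
Carrying that down a 4th forward: A3 → E3.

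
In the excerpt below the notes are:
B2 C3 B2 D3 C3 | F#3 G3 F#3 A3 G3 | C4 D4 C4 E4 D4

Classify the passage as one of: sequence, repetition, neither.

sequence

Each 5-note cell is the previous one transposed up a 5th.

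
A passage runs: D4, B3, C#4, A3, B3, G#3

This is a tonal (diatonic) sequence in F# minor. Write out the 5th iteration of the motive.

With a 2-note motive the entries are D4, C#4, B3, each down a 2nd from the previous.
Continuing the starts: A3 → G#3.
Statement 5 starts on G#3 and keeps the same diatonic contour: G#3 E3.

G#3 E3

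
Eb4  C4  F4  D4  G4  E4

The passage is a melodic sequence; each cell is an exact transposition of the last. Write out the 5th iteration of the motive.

B4 G#4

With a 2-note motive the entries are Eb4, F4, G4, each up a 2nd from the previous.
Extending up a 2nd: A4 → B4.
So cell 5 is B4 G#4.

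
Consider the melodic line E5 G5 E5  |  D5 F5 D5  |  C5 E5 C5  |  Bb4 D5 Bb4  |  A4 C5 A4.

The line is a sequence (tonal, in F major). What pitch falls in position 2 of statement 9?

F4

Grouping in 3s, the 2nd note of each cell is G5, F5, E5, D5, C5.
Each moves down a 2nd. Continuing: Bb4 → A4 → G4 → F4.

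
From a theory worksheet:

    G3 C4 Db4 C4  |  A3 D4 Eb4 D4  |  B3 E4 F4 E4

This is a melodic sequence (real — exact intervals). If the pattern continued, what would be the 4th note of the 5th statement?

Grouping in 4s, the 4th note of each cell is C4, D4, E4.
Carrying that up a 2nd forward: F#4 → G#4.

G#4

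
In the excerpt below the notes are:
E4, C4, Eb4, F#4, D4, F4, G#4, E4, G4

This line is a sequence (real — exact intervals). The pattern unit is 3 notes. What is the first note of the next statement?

A#4

Taking 3-note groups, the heads are E4, F#4, G#4: the pattern moves up a 2nd.
One more step up a 2nd gives A#4.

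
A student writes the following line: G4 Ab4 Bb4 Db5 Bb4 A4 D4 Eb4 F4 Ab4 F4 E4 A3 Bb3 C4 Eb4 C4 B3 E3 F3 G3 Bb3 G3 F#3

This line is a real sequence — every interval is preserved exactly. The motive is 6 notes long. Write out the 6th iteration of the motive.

F#2 G2 A2 C3 A2 G#2

The 6-note cells begin on G4, D4, A3, E3 — each down a 4th from the last.
Extending down a 4th: B2 → F#2.
So cell 6 is F#2 G2 A2 C3 A2 G#2.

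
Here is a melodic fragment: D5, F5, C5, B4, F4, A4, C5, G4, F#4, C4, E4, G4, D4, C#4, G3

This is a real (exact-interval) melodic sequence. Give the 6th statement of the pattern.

Taking 5-note groups, the heads are D5, A4, E4: the pattern moves down a 4th.
Carrying on: B3 → F#3 → C#3.
Statement 6 starts on C#3 and keeps the same exact contour: C#3 E3 B2 A#2 E2.

C#3 E3 B2 A#2 E2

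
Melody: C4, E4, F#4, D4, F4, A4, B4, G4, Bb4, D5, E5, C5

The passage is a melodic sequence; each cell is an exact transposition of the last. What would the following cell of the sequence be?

Eb5 G5 A5 F5

Taking 4-note groups, the heads are C4, F4, Bb4: the pattern moves up a 4th.
Statement 4 starts on Eb5 and keeps the same exact contour: Eb5 G5 A5 F5.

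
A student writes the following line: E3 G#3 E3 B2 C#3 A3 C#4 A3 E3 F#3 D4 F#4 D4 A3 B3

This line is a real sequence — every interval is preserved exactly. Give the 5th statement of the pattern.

C5 E5 C5 G4 A4

Taking 5-note groups, the heads are E3, A3, D4: the pattern moves up a 4th.
Extending up a 4th: G4 → C5.
Statement 5 starts on C5 and keeps the same exact contour: C5 E5 C5 G4 A4.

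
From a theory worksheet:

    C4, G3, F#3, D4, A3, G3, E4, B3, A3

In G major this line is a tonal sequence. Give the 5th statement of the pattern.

With a 3-note motive the entries are C4, D4, E4, each up a 2nd from the previous.
Carrying on: F#4 → G4.
So cell 5 is G4 D4 C4.

G4 D4 C4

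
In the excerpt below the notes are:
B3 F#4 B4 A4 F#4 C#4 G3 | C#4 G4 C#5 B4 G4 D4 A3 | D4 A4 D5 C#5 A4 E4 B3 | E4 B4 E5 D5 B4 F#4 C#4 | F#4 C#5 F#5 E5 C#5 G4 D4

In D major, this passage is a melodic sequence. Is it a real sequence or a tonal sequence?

tonal

Every note is diatonic to D major.
Cell 1 has +7 semitones from note 1 to 2, but cell 2 has +6 — the interval quality changes while the contour stays the same, which is the hallmark of a tonal sequence.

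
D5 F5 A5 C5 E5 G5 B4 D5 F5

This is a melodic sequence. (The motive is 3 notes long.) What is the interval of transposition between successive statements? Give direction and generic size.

down a 2nd

Unit = 3 notes; the statements start on D5, C5, B4, moving down a 2nd each time.
D5 to C5 is down a 2nd.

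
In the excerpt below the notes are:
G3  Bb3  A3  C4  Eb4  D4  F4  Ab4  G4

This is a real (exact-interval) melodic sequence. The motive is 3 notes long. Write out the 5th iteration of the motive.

Eb5 Gb5 F5

The 3-note cells begin on G3, C4, F4 — each up a 4th from the last.
Carrying on: Bb4 → Eb5.
Statement 5 starts on Eb5 and keeps the same exact contour: Eb5 Gb5 F5.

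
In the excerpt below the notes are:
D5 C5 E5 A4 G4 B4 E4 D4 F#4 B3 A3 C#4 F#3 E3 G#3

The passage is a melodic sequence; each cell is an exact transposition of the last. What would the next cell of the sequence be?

C#3 B2 D#3

The 3-note cells begin on D5, A4, E4, B3, F#3 — each down a 4th from the last.
From C#3 the exact shape gives C#3 B2 D#3.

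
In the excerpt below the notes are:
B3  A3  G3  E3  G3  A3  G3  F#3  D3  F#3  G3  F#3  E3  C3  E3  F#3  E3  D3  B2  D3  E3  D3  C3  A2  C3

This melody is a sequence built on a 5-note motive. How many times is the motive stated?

25 notes in groups of 5 gives 25/5 = 5 statements.
Starts: B3, A3, G3, F#3, E3 — each down a 2nd.

5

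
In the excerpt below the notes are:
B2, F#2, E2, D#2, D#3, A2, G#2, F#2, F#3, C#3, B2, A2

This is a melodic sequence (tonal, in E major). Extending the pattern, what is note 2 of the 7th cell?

The unit is 4 notes. Position-2 pitches of the 3 shown cells: F#2, A2, C#3.
Carrying that up a 3rd forward: E3 → G#3 → B3 → D#4.

D#4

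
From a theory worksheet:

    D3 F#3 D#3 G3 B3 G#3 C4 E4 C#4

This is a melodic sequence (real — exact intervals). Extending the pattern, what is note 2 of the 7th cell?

The unit is 3 notes. Position-2 pitches of the 3 shown cells: F#3, B3, E4.
Each moves up a 4th. Continuing: A4 → D5 → G5 → C6.

C6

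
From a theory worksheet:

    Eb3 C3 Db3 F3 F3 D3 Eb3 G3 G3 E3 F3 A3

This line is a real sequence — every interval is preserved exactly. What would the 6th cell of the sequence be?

The 4-note cells begin on Eb3, F3, G3 — each up a 2nd from the last.
Carrying on: A3 → B3 → C#4.
So cell 6 is C#4 A#3 B3 D#4.

C#4 A#3 B3 D#4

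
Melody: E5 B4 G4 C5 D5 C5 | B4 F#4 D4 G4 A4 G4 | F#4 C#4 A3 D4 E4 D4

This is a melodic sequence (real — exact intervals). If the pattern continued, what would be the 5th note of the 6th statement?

C#3

Grouping in 6s, the 5th note of each cell is D5, A4, E4.
Each moves down a 4th. Continuing: B3 → F#3 → C#3.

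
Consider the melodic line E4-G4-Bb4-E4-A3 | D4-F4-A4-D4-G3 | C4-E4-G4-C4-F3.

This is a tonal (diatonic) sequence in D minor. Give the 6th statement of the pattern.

G3 Bb3 D4 G3 C3

The 5-note cells begin on E4, D4, C4 — each down a 2nd from the last.
Carrying on: Bb3 → A3 → G3.
From G3 the diatonic shape gives G3 Bb3 D4 G3 C3.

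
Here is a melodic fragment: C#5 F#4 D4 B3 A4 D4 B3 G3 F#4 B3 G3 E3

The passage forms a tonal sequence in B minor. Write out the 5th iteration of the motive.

B3 E3 C#3 A2

With a 4-note motive the entries are C#5, A4, F#4, each down a 3rd from the previous.
Extending down a 3rd: D4 → B3.
So cell 5 is B3 E3 C#3 A2.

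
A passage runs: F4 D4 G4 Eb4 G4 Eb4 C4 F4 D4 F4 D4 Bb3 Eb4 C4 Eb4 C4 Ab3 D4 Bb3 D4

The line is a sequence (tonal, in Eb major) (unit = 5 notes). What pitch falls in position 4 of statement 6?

With 5-note cells, note 4 of each statement runs Eb4, D4, C4, Bb3.
Extending down a 2nd: Ab3 → G3.

G3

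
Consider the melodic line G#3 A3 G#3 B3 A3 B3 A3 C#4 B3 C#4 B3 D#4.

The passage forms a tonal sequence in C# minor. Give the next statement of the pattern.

With a 4-note motive the entries are G#3, A3, B3, each up a 2nd from the previous.
So cell 4 is C#4 D#4 C#4 E4.

C#4 D#4 C#4 E4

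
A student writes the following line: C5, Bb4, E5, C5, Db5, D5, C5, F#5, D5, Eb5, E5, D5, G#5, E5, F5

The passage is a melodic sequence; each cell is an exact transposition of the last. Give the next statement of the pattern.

F#5 E5 A#5 F#5 G5

Unit = 5 notes; the statements start on C5, D5, E5, moving up a 2nd each time.
Statement 4 starts on F#5 and keeps the same exact contour: F#5 E5 A#5 F#5 G5.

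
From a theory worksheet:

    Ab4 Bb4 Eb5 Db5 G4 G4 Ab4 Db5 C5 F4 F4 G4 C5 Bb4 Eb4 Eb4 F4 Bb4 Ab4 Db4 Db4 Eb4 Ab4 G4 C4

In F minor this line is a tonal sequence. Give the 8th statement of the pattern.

Ab3 Bb3 Eb4 Db4 G3

With a 5-note motive the entries are Ab4, G4, F4, Eb4, Db4, each down a 2nd from the previous.
Carrying on: C4 → Bb3 → Ab3.
From Ab3 the diatonic shape gives Ab3 Bb3 Eb4 Db4 G3.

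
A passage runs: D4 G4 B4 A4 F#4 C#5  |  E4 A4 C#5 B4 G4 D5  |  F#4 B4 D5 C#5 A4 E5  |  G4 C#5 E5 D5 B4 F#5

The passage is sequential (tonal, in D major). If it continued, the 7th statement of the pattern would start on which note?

With a 6-note motive the entries are D4, E4, F#4, G4, each up a 2nd from the previous.
Extending the heads up a 2nd: A4 → B4 → C#5.

C#5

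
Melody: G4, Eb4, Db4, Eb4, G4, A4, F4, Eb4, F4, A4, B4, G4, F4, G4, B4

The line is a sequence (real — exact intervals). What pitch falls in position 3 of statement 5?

A4

Grouping in 5s, the 3rd note of each cell is Db4, Eb4, F4.
Extending up a 2nd: G4 → A4.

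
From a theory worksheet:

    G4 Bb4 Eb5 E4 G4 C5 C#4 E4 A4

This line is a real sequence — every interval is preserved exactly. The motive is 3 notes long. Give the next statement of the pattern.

A#3 C#4 F#4

Unit = 3 notes; the statements start on G4, E4, C#4, moving down a 3rd each time.
Statement 4 starts on A#3 and keeps the same exact contour: A#3 C#4 F#4.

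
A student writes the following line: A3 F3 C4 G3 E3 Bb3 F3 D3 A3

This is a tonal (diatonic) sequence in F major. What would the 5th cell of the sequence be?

Taking 3-note groups, the heads are A3, G3, F3: the pattern moves down a 2nd.
Continuing the starts: E3 → D3.
From D3 the diatonic shape gives D3 Bb2 F3.

D3 Bb2 F3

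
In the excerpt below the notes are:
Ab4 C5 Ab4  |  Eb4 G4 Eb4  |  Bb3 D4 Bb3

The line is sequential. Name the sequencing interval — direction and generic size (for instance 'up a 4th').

With a 3-note motive the entries are Ab4, Eb4, Bb3, each down a 4th from the previous.
From Ab4 to Eb4: down a 4th.

down a 4th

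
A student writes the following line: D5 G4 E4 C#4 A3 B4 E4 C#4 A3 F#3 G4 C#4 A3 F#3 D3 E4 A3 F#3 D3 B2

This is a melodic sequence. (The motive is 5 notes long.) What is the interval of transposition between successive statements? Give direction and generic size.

Taking 5-note groups, the heads are D5, B4, G4, E4: the pattern moves down a 3rd.
From D5 to B4: down a 3rd.

down a 3rd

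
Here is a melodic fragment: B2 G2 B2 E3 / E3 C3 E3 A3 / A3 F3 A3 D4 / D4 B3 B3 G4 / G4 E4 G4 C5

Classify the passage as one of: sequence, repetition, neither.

Note 3 of cell 4 is B3; if this were a sequence it would be D4. No unit length gives a consistent transposition pattern.

neither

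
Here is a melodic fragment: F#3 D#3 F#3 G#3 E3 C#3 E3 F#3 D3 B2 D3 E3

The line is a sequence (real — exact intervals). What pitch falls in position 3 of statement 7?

Gb2

Grouping in 4s, the 3rd note of each cell is F#3, E3, D3.
Each moves down a 2nd. Continuing: C3 → Bb2 → Ab2 → Gb2.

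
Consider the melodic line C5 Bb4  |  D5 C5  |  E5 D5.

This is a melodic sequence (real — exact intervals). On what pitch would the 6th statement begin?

A#5

With a 2-note motive the entries are C5, D5, E5, each up a 2nd from the previous.
Continuing: F#5 → G#5 → A#5. Statement 6 starts on A#5.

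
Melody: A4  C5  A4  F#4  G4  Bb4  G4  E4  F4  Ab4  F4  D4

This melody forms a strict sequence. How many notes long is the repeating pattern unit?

There are 12 notes; a 4-note unit gives 3 cells:
A4 C5 A4 F#4 | G4 Bb4 G4 E4 | F4 Ab4 F4 D4
That's a consistent down a 2nd shift per cell, and no other grouping gives one.

4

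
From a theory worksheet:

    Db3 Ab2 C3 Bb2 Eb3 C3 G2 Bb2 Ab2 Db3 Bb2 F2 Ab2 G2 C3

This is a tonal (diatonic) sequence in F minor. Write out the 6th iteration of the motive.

The 5-note cells begin on Db3, C3, Bb2 — each down a 2nd from the last.
Extending down a 2nd: Ab2 → G2 → F2.
Statement 6 starts on F2 and keeps the same diatonic contour: F2 C2 Eb2 Db2 G2.

F2 C2 Eb2 Db2 G2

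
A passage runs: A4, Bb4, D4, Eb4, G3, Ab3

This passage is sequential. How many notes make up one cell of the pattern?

6 notes total. Splitting into 3 groups of 2:
A4 Bb4 | D4 Eb4 | G3 Ab3
Every group is a transposition down a 5th of the one before; no shorter unit works.

2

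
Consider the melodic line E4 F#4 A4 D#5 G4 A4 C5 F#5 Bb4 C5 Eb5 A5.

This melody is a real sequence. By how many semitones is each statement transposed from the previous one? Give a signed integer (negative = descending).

3

With a 4-note motive the entries are E4, G4, Bb4, each up a 3rd from the previous.
E4 to G4 spans +3 semitones.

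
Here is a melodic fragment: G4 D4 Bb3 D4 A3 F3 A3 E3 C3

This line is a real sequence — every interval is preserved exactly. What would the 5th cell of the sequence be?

The 3-note cells begin on G4, D4, A3 — each down a 4th from the last.
Continuing the starts: E3 → B2.
So cell 5 is B2 F#2 D2.

B2 F#2 D2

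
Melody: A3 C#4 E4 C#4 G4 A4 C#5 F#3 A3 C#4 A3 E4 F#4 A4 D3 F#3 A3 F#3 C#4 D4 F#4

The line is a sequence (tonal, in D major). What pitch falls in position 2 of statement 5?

B2

With 7-note cells, note 2 of each statement runs C#4, A3, F#3.
Carrying that down a 3rd forward: D3 → B2.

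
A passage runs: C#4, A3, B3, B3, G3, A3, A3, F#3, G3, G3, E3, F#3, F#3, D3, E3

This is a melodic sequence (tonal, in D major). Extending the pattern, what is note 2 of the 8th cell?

The unit is 3 notes. Position-2 pitches of the 5 shown cells: A3, G3, F#3, E3, D3.
Extending down a 2nd: C#3 → B2 → A2.

A2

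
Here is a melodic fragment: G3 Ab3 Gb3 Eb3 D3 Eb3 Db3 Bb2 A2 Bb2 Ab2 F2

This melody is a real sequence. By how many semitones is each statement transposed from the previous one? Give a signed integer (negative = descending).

The 4-note cells begin on G3, D3, A2 — each down a 4th from the last.
G3→D3 is 50 − 55 = -5 semitones.

-5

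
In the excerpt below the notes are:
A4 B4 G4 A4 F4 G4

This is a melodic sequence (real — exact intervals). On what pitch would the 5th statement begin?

The 2-note cells begin on A4, G4, F4 — each down a 2nd from the last.
Continuing: Eb4 → Db4. Statement 5 starts on Db4.

Db4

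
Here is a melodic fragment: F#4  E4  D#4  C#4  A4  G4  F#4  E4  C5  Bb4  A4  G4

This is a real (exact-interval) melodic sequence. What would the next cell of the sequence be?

With a 4-note motive the entries are F#4, A4, C5, each up a 3rd from the previous.
Statement 4 starts on Eb5 and keeps the same exact contour: Eb5 Db5 C5 Bb4.

Eb5 Db5 C5 Bb4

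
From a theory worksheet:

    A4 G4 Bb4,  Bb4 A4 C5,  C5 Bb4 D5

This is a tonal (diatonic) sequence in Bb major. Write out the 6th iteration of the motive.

F5 Eb5 G5

The 3-note cells begin on A4, Bb4, C5 — each up a 2nd from the last.
Continuing the starts: D5 → Eb5 → F5.
From F5 the diatonic shape gives F5 Eb5 G5.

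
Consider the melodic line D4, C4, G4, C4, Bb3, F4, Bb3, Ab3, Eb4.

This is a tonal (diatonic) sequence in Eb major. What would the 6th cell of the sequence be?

F3 Eb3 Bb3

Unit = 3 notes; the statements start on D4, C4, Bb3, moving down a 2nd each time.
Carrying on: Ab3 → G3 → F3.
Statement 6 starts on F3 and keeps the same diatonic contour: F3 Eb3 Bb3.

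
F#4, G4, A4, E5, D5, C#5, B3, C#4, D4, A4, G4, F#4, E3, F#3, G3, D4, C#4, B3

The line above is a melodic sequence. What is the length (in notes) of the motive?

6

18 notes total. Splitting into 3 groups of 6:
F#4 G4 A4 E5 D5 C#5 | B3 C#4 D4 A4 G4 F#4 | E3 F#3 G3 D4 C#4 B3
Every group is a transposition down a 5th of the one before; no shorter unit works.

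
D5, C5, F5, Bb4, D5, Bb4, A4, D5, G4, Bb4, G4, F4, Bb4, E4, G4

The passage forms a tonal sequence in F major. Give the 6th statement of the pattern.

A3 G3 C4 F3 A3

The 5-note cells begin on D5, Bb4, G4 — each down a 3rd from the last.
Carrying on: E4 → C4 → A3.
Statement 6 starts on A3 and keeps the same diatonic contour: A3 G3 C4 F3 A3.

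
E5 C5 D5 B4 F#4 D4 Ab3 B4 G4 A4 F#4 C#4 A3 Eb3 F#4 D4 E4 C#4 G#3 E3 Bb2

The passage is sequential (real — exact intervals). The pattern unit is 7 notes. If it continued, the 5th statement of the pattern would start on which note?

Taking 7-note groups, the heads are E5, B4, F#4: the pattern moves down a 4th.
Extending the heads down a 4th: C#4 → G#3.

G#3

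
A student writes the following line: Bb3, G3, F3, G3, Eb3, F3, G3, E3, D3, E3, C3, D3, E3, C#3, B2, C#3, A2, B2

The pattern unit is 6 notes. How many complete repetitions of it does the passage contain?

3

18 notes in groups of 6 gives 18/6 = 3 statements.
Starts: Bb3, G3, E3 — each down a 3rd.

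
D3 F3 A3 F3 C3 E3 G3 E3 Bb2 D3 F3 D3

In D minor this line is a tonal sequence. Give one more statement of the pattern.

A2 C3 E3 C3

Unit = 4 notes; the statements start on D3, C3, Bb2, moving down a 2nd each time.
So cell 4 is A2 C3 E3 C3.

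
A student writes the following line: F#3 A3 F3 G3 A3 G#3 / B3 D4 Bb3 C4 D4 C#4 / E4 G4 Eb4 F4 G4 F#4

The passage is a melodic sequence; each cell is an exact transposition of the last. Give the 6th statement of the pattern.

Unit = 6 notes; the statements start on F#3, B3, E4, moving up a 4th each time.
Carrying on: A4 → D5 → G5.
From G5 the exact shape gives G5 Bb5 Gb5 Ab5 Bb5 A5.

G5 Bb5 Gb5 Ab5 Bb5 A5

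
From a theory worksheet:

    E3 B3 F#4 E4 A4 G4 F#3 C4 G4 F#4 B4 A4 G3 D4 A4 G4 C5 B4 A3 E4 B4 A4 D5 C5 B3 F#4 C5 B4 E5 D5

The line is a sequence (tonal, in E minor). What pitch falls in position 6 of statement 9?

A5

The unit is 6 notes. Position-6 pitches of the 5 shown cells: G4, A4, B4, C5, D5.
Carrying that up a 2nd forward: E5 → F#5 → G5 → A5.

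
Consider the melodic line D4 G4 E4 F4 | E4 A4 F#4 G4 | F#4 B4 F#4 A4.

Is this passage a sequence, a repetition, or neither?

neither

Note 3 of cell 3 is F#4; if this were a sequence it would be G#4. No unit length gives a consistent transposition pattern.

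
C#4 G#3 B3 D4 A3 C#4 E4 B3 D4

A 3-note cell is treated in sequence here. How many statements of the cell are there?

9 notes in groups of 3 gives 9/3 = 3 statements.
Starts: C#4, D4, E4 — each up a 2nd.

3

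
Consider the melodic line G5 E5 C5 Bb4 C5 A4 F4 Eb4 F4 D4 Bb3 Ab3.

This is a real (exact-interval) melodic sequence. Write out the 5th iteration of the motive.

The 4-note cells begin on G5, C5, F4 — each down a 5th from the last.
Carrying on: Bb3 → Eb3.
Statement 5 starts on Eb3 and keeps the same exact contour: Eb3 C3 Ab2 Gb2.

Eb3 C3 Ab2 Gb2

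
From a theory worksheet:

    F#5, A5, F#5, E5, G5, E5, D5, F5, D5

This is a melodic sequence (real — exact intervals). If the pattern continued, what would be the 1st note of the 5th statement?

With 3-note cells, note 1 of each statement runs F#5, E5, D5.
Each moves down a 2nd. Continuing: C5 → Bb4.

Bb4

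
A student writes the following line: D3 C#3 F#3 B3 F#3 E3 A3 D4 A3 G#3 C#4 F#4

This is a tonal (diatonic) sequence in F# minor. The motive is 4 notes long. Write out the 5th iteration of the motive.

Taking 4-note groups, the heads are D3, F#3, A3: the pattern moves up a 3rd.
Continuing the starts: C#4 → E4.
So cell 5 is E4 D4 G#4 C#5.

E4 D4 G#4 C#5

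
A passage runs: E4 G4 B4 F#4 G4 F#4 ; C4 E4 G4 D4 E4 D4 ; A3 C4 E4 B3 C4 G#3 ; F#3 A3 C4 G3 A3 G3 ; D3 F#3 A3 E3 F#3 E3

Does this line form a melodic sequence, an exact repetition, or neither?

neither

Note 6 of cell 3 is G#3; if this were a sequence it would be B3. No unit length gives a consistent transposition pattern.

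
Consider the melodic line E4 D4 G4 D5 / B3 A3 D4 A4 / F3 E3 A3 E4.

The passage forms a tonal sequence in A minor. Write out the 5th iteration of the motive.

With a 4-note motive the entries are E4, B3, F3, each down a 4th from the previous.
Continuing the starts: C3 → G2.
Statement 5 starts on G2 and keeps the same diatonic contour: G2 F2 B2 F3.

G2 F2 B2 F3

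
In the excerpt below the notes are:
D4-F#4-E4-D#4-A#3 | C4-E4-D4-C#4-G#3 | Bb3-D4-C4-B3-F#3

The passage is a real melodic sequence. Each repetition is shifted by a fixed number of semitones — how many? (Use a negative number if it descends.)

The 5-note cells begin on D4, C4, Bb3 — each down a 2nd from the last.
D4→C4 is 60 − 62 = -2 semitones.

-2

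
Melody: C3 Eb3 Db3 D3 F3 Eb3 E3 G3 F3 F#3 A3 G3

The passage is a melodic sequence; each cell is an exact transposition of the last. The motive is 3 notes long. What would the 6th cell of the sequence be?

Unit = 3 notes; the statements start on C3, D3, E3, F#3, moving up a 2nd each time.
Continuing the starts: G#3 → A#3.
Statement 6 starts on A#3 and keeps the same exact contour: A#3 C#4 B3.

A#3 C#4 B3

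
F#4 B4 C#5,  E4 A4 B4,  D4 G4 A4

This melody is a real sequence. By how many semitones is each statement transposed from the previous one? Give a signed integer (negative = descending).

-2

Unit = 3 notes; the statements start on F#4, E4, D4, moving down a 2nd each time.
F#4 to E4 spans -2 semitones.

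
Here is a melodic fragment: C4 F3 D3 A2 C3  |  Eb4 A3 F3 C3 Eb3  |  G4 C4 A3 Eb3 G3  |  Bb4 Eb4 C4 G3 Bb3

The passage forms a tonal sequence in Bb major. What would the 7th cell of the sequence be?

A5 D5 Bb4 F4 A4

The 5-note cells begin on C4, Eb4, G4, Bb4 — each up a 3rd from the last.
Carrying on: D5 → F5 → A5.
Statement 7 starts on A5 and keeps the same diatonic contour: A5 D5 Bb4 F4 A4.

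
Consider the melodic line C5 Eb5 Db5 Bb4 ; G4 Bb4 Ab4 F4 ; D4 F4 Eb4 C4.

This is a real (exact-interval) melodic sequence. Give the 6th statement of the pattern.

Unit = 4 notes; the statements start on C5, G4, D4, moving down a 4th each time.
Carrying on: A3 → E3 → B2.
Statement 6 starts on B2 and keeps the same exact contour: B2 D3 C3 A2.

B2 D3 C3 A2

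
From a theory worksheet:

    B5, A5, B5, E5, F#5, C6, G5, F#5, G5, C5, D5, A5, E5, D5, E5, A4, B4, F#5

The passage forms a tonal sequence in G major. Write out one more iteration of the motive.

C5 B4 C5 F#4 G4 D5

With a 6-note motive the entries are B5, G5, E5, each down a 3rd from the previous.
Statement 4 starts on C5 and keeps the same diatonic contour: C5 B4 C5 F#4 G4 D5.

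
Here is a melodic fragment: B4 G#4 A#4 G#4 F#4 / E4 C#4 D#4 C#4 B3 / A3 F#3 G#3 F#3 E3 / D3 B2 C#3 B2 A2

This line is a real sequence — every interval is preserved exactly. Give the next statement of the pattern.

With a 5-note motive the entries are B4, E4, A3, D3, each down a 5th from the previous.
So cell 5 is G2 E2 F#2 E2 D2.

G2 E2 F#2 E2 D2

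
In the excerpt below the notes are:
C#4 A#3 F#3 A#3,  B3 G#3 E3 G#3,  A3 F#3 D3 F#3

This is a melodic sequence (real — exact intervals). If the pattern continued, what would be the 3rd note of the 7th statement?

Grouping in 4s, the 3rd note of each cell is F#3, E3, D3.
Each moves down a 2nd. Continuing: C3 → Bb2 → Ab2 → Gb2.

Gb2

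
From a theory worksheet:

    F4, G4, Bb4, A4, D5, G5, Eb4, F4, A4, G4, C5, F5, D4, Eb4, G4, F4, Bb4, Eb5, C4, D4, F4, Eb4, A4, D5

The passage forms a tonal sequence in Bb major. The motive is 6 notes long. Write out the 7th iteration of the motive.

G3 A3 C4 Bb3 Eb4 A4

The 6-note cells begin on F4, Eb4, D4, C4 — each down a 2nd from the last.
Continuing the starts: Bb3 → A3 → G3.
Statement 7 starts on G3 and keeps the same diatonic contour: G3 A3 C4 Bb3 Eb4 A4.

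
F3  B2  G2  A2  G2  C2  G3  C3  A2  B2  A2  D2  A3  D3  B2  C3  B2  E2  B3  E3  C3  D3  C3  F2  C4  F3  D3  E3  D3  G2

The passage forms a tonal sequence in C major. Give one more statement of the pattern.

D4 G3 E3 F3 E3 A2

With a 6-note motive the entries are F3, G3, A3, B3, C4, each up a 2nd from the previous.
From D4 the diatonic shape gives D4 G3 E3 F3 E3 A2.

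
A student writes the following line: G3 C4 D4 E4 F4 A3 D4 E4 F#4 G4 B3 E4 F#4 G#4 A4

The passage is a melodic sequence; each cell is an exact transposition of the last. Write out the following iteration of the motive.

With a 5-note motive the entries are G3, A3, B3, each up a 2nd from the previous.
Statement 4 starts on C#4 and keeps the same exact contour: C#4 F#4 G#4 A#4 B4.

C#4 F#4 G#4 A#4 B4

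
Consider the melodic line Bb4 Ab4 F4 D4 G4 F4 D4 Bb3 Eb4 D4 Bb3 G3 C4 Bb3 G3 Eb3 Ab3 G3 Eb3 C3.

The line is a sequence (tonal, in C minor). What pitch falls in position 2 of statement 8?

With 4-note cells, note 2 of each statement runs Ab4, F4, D4, Bb3, G3.
Each moves down a 3rd. Continuing: Eb3 → C3 → Ab2.

Ab2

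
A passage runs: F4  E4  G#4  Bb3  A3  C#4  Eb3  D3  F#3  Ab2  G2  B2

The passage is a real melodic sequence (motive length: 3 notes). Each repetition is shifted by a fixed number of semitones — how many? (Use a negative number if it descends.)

-7

With a 3-note motive the entries are F4, Bb3, Eb3, Ab2, each down a 5th from the previous.
Counting half-steps from F4 to Bb3: -7.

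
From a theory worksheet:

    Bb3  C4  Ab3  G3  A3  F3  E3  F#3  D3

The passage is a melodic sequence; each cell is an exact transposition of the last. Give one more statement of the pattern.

With a 3-note motive the entries are Bb3, G3, E3, each down a 3rd from the previous.
From C#3 the exact shape gives C#3 D#3 B2.

C#3 D#3 B2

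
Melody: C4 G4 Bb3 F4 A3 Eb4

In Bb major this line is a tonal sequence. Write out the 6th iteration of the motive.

Eb3 Bb3

The 2-note cells begin on C4, Bb3, A3 — each down a 2nd from the last.
Continuing the starts: G3 → F3 → Eb3.
Statement 6 starts on Eb3 and keeps the same diatonic contour: Eb3 Bb3.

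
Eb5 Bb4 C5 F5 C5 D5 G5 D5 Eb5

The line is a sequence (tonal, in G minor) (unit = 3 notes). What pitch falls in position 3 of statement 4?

F5

The unit is 3 notes. Position-3 pitches of the 3 shown cells: C5, D5, Eb5.
Each moves up a 2nd; the next is F5.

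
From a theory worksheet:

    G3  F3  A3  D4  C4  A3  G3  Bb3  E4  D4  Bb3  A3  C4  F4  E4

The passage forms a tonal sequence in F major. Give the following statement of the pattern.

Unit = 5 notes; the statements start on G3, A3, Bb3, moving up a 2nd each time.
Statement 4 starts on C4 and keeps the same diatonic contour: C4 Bb3 D4 G4 F4.

C4 Bb3 D4 G4 F4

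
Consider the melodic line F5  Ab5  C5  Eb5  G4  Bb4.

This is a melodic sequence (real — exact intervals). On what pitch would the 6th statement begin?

E3

The 2-note cells begin on F5, C5, G4 — each down a 4th from the last.
Continuing: D4 → A3 → E3. Statement 6 starts on E3.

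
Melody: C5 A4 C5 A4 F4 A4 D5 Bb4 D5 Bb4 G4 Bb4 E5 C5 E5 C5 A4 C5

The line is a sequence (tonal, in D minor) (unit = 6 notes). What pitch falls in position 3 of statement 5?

G5

With 6-note cells, note 3 of each statement runs C5, D5, E5.
Each moves up a 2nd. Continuing: F5 → G5.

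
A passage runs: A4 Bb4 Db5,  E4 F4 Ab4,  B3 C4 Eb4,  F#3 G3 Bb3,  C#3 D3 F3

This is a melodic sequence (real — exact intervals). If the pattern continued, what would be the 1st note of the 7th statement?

With 3-note cells, note 1 of each statement runs A4, E4, B3, F#3, C#3.
Extending down a 4th: G#2 → D#2.

D#2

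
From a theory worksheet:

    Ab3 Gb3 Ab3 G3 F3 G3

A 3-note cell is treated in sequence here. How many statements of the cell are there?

6 notes in groups of 3 gives 6/3 = 2 statements.
Starts: Ab3, G3 — each down a 2nd.

2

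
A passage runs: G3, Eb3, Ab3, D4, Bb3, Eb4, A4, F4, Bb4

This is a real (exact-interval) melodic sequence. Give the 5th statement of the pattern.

Taking 3-note groups, the heads are G3, D4, A4: the pattern moves up a 5th.
Extending up a 5th: E5 → B5.
So cell 5 is B5 G5 C6.

B5 G5 C6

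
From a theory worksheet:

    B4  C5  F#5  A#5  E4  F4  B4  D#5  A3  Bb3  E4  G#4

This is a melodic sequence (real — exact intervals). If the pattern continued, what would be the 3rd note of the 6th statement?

Grouping in 4s, the 3rd note of each cell is F#5, B4, E4.
Each moves down a 5th. Continuing: A3 → D3 → G2.

G2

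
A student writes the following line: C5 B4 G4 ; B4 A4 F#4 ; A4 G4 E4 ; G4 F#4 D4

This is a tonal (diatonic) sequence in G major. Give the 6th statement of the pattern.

With a 3-note motive the entries are C5, B4, A4, G4, each down a 2nd from the previous.
Continuing the starts: F#4 → E4.
Statement 6 starts on E4 and keeps the same diatonic contour: E4 D4 B3.

E4 D4 B3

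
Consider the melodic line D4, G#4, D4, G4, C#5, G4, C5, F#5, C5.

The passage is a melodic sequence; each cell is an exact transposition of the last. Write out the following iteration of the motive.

Unit = 3 notes; the statements start on D4, G4, C5, moving up a 4th each time.
From F5 the exact shape gives F5 B5 F5.

F5 B5 F5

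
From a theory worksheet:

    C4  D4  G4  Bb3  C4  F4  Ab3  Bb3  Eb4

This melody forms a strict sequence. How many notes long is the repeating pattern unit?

3

9 notes total. Splitting into 3 groups of 3:
C4 D4 G4 | Bb3 C4 F4 | Ab3 Bb3 Eb4
Each cell is the previous one down a 2nd — so the unit is 3 notes.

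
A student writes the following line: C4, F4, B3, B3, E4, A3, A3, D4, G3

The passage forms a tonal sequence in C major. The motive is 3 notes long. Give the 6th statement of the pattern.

The 3-note cells begin on C4, B3, A3 — each down a 2nd from the last.
Carrying on: G3 → F3 → E3.
So cell 6 is E3 A3 D3.

E3 A3 D3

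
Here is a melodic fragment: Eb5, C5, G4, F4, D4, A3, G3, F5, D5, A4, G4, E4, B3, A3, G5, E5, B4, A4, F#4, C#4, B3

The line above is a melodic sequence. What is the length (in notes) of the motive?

7

Try groups of 7 (3 cells in 21 notes):
Eb5 C5 G4 F4 D4 A3 G3 | F5 D5 A4 G4 E4 B3 A3 | G5 E5 B4 A4 F#4 C#4 B3
Each cell is the previous one up a 2nd — so the unit is 7 notes.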